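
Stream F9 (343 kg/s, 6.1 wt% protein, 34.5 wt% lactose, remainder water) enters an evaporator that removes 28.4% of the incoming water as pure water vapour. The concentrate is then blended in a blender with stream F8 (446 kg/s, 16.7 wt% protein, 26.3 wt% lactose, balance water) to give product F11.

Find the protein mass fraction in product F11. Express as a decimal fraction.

Vapour removed = 0.284×0.594×343 = 57.863 kg/s; concentrate = 285.14 kg/s.
protein reaching the mixer = 20.923 (from concentrate) + 446×0.167 = 95.405 kg/s.
Product flow = 285.14 + 446 = 731.14 kg/s; protein fraction = 0.1305.

0.1305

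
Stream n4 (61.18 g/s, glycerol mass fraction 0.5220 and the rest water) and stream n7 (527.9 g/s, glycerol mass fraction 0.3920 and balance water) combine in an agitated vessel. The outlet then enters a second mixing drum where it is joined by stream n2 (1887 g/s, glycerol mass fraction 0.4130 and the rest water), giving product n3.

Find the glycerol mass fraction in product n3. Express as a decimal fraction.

0.4112

Overall, product flow = 2476.1 g/s.
glycerol in = 61.18×0.522 + 527.9×0.392 + 1887×0.413 = 1018.2 g/s.
glycerol fraction in n3 = 0.4112.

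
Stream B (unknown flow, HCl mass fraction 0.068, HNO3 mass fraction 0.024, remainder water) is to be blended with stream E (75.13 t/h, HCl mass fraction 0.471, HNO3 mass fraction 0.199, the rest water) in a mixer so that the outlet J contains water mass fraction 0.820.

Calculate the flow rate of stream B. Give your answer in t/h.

418.3 t/h

Let B be the unknown flow. Total out = 75.13 + B.
water balance: 24.793 + 0.908·B = 0.820·(75.13 + B)
(0.908 − 0.820)·B = 0.820×75.13 − 24.793 = 36.814
B = 36.814 / 0.088 = 418.34 t/h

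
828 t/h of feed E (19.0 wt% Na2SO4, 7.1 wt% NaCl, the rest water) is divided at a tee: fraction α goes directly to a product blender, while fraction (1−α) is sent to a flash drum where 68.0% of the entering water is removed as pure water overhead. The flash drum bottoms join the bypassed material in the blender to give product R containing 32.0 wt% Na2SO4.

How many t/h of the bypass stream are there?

158.6 t/h

All 828×0.190 = 157.32 t/h of Na2SO4 reaches R, so R = 157.32/0.320 = 491.62 t/h and vapour = 336.38 t/h.
The evaporator receives (1−α)·828 of feed at 0.739 water and removes 0.680 of that water:
0.680×0.739×(1−α)×828 = 336.38
(1−α) = 336.38/416.09 = 0.8084;  α = 0.1916.
Bypass flow = 0.1916×828 = 158.62 t/h.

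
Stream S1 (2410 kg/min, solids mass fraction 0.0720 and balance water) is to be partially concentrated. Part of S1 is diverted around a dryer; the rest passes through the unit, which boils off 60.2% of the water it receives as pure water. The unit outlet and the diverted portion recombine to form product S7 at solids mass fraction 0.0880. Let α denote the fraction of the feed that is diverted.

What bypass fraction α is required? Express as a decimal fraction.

0.675

All 2410×0.072 = 173.52 kg/min of solids reaches S7, so S7 = 173.52/0.088 = 1971.8 kg/min and vapour = 438.18 kg/min.
The evaporator receives (1−α)·2410 of feed at 0.928 water and removes 0.602 of that water:
0.602×0.928×(1−α)×2410 = 438.18
(1−α) = 438.18/1346.4 = 0.3255;  α = 0.6745.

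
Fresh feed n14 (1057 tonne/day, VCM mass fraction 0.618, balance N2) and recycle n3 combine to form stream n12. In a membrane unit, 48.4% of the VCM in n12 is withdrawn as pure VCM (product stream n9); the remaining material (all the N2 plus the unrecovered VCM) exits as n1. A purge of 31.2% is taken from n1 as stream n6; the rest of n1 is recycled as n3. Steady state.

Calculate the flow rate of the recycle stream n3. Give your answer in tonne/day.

1250 tonne/day

N2 enters only via n14 and leaves only via the purge: 1057×0.382 = 0.312×(N2 in n1), and the membrane unit passes all N2, so N2 in n12 = N2 in n1 = 1294.1 tonne/day.
VCM in n12: m_A = 1057×0.618 + (1−0.312)·(1−0.484)·m_A, so m_A = 653.23/0.6450 = 1012.8 tonne/day.
n1 = (1−0.484)×1012.8 + 1294.1 = 1816.7 tonne/day.
Recycle n3 = (1−0.312)×1816.7 = 1249.9 tonne/day.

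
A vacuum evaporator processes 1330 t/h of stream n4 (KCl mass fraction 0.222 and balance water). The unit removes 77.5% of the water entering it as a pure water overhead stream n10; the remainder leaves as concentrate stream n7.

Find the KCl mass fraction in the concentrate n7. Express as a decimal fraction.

KCl is not removed: 1330×0.222 = 295.26 t/h of KCl enters n7.
water entering = 1330×0.778 = 1034.7 t/h; overhead removed = 0.775×1034.7 = 801.92 t/h.
Concentrate = 1330 − 801.92 = 528.08 t/h.
Mass fraction = 295.26/528.08 = 0.559.

0.559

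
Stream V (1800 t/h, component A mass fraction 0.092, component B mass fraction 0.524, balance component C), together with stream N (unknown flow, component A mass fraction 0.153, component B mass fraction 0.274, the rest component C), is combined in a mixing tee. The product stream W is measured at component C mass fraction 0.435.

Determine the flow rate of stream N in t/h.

Let N be the unknown flow. Total out = 1800 + N.
component C balance: 691.2 + 0.573·N = 0.435·(1800 + N)
(0.573 − 0.435)·N = 0.435×1800 − 691.2 = 91.8
N = 91.8 / 0.138 = 665.22 t/h

665.2 t/h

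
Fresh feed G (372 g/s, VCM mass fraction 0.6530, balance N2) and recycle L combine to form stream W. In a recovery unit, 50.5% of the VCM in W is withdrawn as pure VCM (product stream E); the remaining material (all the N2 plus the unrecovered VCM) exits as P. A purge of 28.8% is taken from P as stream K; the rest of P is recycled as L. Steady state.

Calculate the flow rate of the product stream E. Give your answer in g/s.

189.4 g/s

VCM in W: m_A = 372×0.653 + (1−0.288)·(1−0.505)·m_A, so m_A = 242.92/0.6476 = 375.13 g/s.
Product E = 0.505×375.13 = 189.44 g/s.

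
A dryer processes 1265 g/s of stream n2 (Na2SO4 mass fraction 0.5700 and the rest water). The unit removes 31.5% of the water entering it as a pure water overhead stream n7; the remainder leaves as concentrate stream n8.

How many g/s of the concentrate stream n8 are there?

1094 g/s

water entering = 1265×0.430 = 543.95 g/s; overhead removed = 0.315×543.95 = 171.34 g/s.
Concentrate = 1265 − 171.34 = 1093.7 g/s.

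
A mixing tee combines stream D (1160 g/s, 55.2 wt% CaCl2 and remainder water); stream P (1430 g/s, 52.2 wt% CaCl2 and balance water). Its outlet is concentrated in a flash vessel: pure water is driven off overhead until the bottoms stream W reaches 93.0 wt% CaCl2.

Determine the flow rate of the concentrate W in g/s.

1491 g/s

CaCl2 entering = 1160×0.552 + 1430×0.522 = 1386.8 g/s.
All CaCl2 reports to W, so W = 1386.8/0.930 = 1491.2 g/s.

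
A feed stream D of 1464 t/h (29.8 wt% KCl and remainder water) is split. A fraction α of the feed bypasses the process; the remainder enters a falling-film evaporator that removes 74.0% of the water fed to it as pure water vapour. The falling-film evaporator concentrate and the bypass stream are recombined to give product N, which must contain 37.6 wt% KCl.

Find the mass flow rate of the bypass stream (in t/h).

879.4 t/h

All 1464×0.298 = 436.27 t/h of KCl reaches N, so N = 436.27/0.376 = 1160.3 t/h and vapour = 303.7 t/h.
The evaporator receives (1−α)·1464 of feed at 0.702 water and removes 0.740 of that water:
0.740×0.702×(1−α)×1464 = 303.7
(1−α) = 303.7/760.52 = 0.3993;  α = 0.6007.
Bypass flow = 0.6007×1464 = 879.37 t/h.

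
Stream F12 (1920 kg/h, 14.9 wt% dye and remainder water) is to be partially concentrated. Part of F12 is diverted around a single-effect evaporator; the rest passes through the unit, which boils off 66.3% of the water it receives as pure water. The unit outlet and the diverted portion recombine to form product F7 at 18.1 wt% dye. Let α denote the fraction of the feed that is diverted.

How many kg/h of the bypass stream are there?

All 1920×0.149 = 286.08 kg/h of dye reaches F7, so F7 = 286.08/0.181 = 1580.6 kg/h and vapour = 339.45 kg/h.
The evaporator receives (1−α)·1920 of feed at 0.851 water and removes 0.663 of that water:
0.663×0.851×(1−α)×1920 = 339.45
(1−α) = 339.45/1083.3 = 0.3133;  α = 0.6867.
Bypass flow = 0.6867×1920 = 1318.4 kg/h.

1318 kg/h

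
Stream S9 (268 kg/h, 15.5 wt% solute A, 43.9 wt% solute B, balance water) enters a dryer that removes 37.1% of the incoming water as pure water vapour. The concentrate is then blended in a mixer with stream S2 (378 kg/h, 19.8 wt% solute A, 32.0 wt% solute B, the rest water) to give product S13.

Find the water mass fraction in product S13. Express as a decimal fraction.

Vapour removed = 0.371×0.406×268 = 40.368 kg/h; concentrate = 227.63 kg/h.
water reaching the mixer = 68.44 (from concentrate) + 378×0.482 = 250.64 kg/h.
Product flow = 227.63 + 378 = 605.63 kg/h; water fraction = 0.414.

0.414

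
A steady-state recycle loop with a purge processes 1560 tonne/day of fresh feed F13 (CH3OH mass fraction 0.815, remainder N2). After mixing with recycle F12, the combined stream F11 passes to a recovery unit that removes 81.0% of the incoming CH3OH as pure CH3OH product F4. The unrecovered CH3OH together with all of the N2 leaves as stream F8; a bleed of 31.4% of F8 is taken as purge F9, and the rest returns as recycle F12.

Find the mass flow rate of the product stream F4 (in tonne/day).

CH3OH in F11: m_A = 1560×0.815 + (1−0.314)·(1−0.810)·m_A, so m_A = 1271.4/0.8697 = 1462 tonne/day.
Product F4 = 0.810×1462 = 1184.2 tonne/day.

1184 tonne/day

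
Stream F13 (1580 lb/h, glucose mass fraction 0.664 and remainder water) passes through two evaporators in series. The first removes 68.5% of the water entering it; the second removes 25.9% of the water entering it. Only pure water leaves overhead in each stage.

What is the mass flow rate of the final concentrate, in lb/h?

1173 lb/h

water in feed = 1580×0.336 = 530.88 lb/h.
After stage 1: water left = (1−0.685)×530.88 = 167.23; stream total = 1216.3 lb/h.
After stage 2: water left = (1−0.259)×167.23 = 123.92; final concentrate = 1173 lb/h.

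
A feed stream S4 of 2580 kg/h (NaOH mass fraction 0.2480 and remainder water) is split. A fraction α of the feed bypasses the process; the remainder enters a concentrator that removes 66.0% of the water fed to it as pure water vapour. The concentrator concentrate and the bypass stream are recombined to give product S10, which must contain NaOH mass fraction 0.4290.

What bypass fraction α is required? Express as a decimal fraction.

0.150

All 2580×0.248 = 639.84 kg/h of NaOH reaches S10, so S10 = 639.84/0.429 = 1491.5 kg/h and vapour = 1088.5 kg/h.
The evaporator receives (1−α)·2580 of feed at 0.752 water and removes 0.660 of that water:
0.660×0.752×(1−α)×2580 = 1088.5
(1−α) = 1088.5/1280.5 = 0.8501;  α = 0.1499.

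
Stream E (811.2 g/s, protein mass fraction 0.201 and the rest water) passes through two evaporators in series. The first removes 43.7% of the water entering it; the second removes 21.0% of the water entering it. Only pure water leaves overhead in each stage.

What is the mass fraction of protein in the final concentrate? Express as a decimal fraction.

0.361

water in feed = 811.2×0.799 = 648.15 g/s.
After stage 1: water left = (1−0.437)×648.15 = 364.91; stream total = 527.96 g/s.
After stage 2: water left = (1−0.210)×364.91 = 288.28; final concentrate = 451.33 g/s.
protein fraction = 163.05/451.33 = 0.361.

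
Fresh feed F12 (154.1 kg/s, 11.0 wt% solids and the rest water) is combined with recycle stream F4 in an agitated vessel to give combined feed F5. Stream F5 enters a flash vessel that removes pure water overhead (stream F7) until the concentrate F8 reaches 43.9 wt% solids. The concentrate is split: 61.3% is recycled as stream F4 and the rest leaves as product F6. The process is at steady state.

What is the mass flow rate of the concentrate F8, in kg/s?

99.77 kg/s

Overall solids balance (none leaves overhead): solids in fresh feed = solids in product, i.e. 154.1×0.110 = (1−0.613)·F8·0.439.
F8 = 16.951/(0.439×0.387) = 99.775 kg/s.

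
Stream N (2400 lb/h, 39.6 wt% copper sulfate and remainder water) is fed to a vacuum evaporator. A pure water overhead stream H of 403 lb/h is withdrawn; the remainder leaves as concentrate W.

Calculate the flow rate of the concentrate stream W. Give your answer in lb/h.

Concentrate = 2400 − 403 = 1997 lb/h.

1997 lb/h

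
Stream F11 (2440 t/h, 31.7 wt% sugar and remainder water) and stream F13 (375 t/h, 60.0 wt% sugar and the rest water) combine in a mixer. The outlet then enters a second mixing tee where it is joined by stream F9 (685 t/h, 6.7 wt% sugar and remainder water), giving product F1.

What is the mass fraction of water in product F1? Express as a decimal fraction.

0.7016

Overall, product flow = 3500 t/h.
water in = 2440×0.683 + 375×0.400 + 685×0.933 = 2455.6 t/h.
water fraction in F1 = 0.7016.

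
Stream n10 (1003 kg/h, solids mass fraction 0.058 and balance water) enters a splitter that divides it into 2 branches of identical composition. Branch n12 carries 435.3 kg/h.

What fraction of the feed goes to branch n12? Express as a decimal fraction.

0.434

Fraction to n12 = 435.3/1003 = 0.4340.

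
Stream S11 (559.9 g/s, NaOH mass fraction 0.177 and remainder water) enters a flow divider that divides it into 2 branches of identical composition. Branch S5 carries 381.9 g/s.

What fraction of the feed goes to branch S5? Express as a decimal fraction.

0.682

Fraction to S5 = 381.9/559.9 = 0.6821.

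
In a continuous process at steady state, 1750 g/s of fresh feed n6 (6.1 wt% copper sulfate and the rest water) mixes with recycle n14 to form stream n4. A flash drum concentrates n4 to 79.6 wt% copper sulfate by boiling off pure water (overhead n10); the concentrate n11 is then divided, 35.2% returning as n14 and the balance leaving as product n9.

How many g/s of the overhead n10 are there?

Overall copper sulfate balance (none leaves overhead): copper sulfate in fresh feed = copper sulfate in product, i.e. 1750×0.061 = (1−0.352)·n11·0.796.
n11 = 106.75/(0.796×0.648) = 206.96 g/s.
Recycle n14 = 0.352×206.96 = 72.849 g/s.
Combined feed n4 = 1750 + 72.849 = 1822.8 g/s.
Overhead n10 = n4 − n11 = 1822.8 − 206.96 = 1615.9 g/s.

1616 g/s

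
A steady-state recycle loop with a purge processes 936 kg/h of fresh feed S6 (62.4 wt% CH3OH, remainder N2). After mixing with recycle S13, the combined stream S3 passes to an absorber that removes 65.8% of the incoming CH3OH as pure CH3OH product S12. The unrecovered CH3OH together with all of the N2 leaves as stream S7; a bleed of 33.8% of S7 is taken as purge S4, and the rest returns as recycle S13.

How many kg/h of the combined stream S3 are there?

1796 kg/h

N2 enters only via S6 and leaves only via the purge: 936×0.376 = 0.338×(N2 in S7), and the absorber passes all N2, so N2 in S3 = N2 in S7 = 1041.2 kg/h.
CH3OH in S3: m_A = 936×0.624 + (1−0.338)·(1−0.658)·m_A, so m_A = 584.06/0.7736 = 755 kg/h.
S3 = 755 + 1041.2 = 1796.2 kg/h.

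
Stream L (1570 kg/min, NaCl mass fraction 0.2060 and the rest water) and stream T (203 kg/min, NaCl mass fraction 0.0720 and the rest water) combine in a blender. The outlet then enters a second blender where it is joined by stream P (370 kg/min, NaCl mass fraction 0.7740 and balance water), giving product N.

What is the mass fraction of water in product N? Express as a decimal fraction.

0.7086

Overall, product flow = 2143 kg/min.
water in = 1570×0.794 + 203×0.928 + 370×0.226 = 1518.6 kg/min.
water fraction in N = 0.7086.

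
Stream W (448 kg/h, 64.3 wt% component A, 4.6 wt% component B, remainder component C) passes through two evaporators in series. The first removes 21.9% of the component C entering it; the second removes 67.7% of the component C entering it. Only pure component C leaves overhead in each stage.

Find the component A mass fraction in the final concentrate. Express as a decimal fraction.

0.838

component C in feed = 448×0.311 = 139.33 kg/h.
After stage 1: component C left = (1−0.219)×139.33 = 108.82; stream total = 417.49 kg/h.
After stage 2: component C left = (1−0.677)×108.82 = 35.147; final concentrate = 343.82 kg/h.
component A fraction = 288.06/343.82 = 0.838.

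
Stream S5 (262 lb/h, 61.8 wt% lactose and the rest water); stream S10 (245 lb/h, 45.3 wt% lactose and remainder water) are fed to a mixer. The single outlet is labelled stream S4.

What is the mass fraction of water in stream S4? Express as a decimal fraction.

0.4617

Total flow out = 262 + 245 = 507 lb/h.
water in = 262×0.382 + 245×0.547 = 234.1 lb/h.
water mass fraction in S4 = 234.1/507 = 0.4617.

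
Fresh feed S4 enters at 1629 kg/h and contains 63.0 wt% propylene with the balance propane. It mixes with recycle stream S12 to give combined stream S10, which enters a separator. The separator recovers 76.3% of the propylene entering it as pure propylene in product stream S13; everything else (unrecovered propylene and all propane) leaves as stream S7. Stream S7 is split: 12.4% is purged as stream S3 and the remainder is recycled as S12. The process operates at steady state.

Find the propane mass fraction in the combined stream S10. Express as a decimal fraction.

propane enters only via S4 and leaves only via the purge: 1629×0.370 = 0.124×(propane in S7), and the separator passes all propane, so propane in S10 = propane in S7 = 4860.7 kg/h.
propylene in S10: m_A = 1629×0.630 + (1−0.124)·(1−0.763)·m_A, so m_A = 1026.3/0.7924 = 1295.2 kg/h.
S10 = 1295.2 + 4860.7 = 6155.9 kg/h.
propane fraction in S10 = 4860.7/6155.9 = 0.790.

0.790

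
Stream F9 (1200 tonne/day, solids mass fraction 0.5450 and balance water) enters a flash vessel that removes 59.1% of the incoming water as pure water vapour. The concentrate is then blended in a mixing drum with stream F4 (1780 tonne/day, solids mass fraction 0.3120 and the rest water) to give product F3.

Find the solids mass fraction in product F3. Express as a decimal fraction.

0.4551

Vapour removed = 0.591×0.455×1200 = 322.69 tonne/day; concentrate = 877.31 tonne/day.
solids reaching the mixer = 654 (from concentrate) + 1780×0.312 = 1209.4 tonne/day.
Product flow = 877.31 + 1780 = 2657.3 tonne/day; solids fraction = 0.4551.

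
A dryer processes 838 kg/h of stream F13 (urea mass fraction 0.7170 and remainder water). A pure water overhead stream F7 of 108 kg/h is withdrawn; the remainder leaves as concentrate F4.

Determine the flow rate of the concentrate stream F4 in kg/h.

730 kg/h

Concentrate = 838 − 108 = 730 kg/h.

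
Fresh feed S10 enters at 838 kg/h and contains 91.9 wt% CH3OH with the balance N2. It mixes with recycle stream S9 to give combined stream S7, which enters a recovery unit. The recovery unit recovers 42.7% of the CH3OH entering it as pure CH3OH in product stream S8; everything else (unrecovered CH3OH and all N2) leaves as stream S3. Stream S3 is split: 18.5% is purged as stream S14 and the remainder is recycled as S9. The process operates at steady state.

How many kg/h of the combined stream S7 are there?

N2 enters only via S10 and leaves only via the purge: 838×0.081 = 0.185×(N2 in S3), and the recovery unit passes all N2, so N2 in S7 = N2 in S3 = 366.91 kg/h.
CH3OH in S7: m_A = 838×0.919 + (1−0.185)·(1−0.427)·m_A, so m_A = 770.12/0.5330 = 1444.9 kg/h.
S7 = 1444.9 + 366.91 = 1811.8 kg/h.

1812 kg/h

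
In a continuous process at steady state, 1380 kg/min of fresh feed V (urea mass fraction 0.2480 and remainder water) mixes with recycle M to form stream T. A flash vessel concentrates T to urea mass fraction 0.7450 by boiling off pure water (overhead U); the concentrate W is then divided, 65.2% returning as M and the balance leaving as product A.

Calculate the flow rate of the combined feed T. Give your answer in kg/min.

Overall urea balance (none leaves overhead): urea in fresh feed = urea in product, i.e. 1380×0.248 = (1−0.652)·W·0.745.
W = 342.24/(0.745×0.348) = 1320.1 kg/min.
Recycle M = 0.652×1320.1 = 860.68 kg/min.
Combined feed T = 1380 + 860.68 = 2240.7 kg/min.

2241 kg/min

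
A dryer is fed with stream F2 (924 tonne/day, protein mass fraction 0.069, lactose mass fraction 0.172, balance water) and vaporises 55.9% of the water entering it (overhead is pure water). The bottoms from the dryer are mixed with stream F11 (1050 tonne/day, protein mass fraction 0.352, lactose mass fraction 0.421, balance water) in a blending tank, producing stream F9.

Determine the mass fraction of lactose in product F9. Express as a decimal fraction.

0.380

Vapour removed = 0.559×0.759×924 = 392.04 tonne/day; concentrate = 531.96 tonne/day.
lactose reaching the mixer = 158.93 (from concentrate) + 1050×0.421 = 600.98 tonne/day.
Product flow = 531.96 + 1050 = 1582 tonne/day; lactose fraction = 0.380.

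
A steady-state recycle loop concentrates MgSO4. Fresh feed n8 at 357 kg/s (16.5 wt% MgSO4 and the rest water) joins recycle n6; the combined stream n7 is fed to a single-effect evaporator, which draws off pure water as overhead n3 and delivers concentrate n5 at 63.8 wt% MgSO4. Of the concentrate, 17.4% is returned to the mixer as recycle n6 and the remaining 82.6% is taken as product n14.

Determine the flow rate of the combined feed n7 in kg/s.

Overall MgSO4 balance (none leaves overhead): MgSO4 in fresh feed = MgSO4 in product, i.e. 357×0.165 = (1−0.174)·n5·0.638.
n5 = 58.905/(0.638×0.826) = 111.78 kg/s.
Recycle n6 = 0.174×111.78 = 19.449 kg/s.
Combined feed n7 = 357 + 19.449 = 376.45 kg/s.

376.4 kg/s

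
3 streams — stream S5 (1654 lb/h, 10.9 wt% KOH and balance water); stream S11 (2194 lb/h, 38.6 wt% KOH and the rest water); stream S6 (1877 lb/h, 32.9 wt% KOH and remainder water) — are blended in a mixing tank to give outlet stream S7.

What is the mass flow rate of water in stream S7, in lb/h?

4080 lb/h

water out = water in = 1654×0.891 + 2194×0.614 + 1877×0.671 = 4080.3 lb/h.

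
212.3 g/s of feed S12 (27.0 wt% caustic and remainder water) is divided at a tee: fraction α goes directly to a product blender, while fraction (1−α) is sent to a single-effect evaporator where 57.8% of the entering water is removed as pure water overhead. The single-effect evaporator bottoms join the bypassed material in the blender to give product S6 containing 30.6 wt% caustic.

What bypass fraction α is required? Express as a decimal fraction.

0.721

All 212.3×0.270 = 57.321 g/s of caustic reaches S6, so S6 = 57.321/0.306 = 187.32 g/s and vapour = 24.976 g/s.
The evaporator receives (1−α)·212.3 of feed at 0.730 water and removes 0.578 of that water:
0.578×0.730×(1−α)×212.3 = 24.976
(1−α) = 24.976/89.578 = 0.2788;  α = 0.7212.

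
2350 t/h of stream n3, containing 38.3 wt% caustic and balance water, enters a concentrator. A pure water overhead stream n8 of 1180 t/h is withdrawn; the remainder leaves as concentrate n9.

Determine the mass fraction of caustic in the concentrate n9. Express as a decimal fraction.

0.769

caustic is not removed: 2350×0.383 = 900.05 t/h of caustic enters n9.
Concentrate = 2350 − 1180 = 1170 t/h.
Mass fraction = 900.05/1170 = 0.769.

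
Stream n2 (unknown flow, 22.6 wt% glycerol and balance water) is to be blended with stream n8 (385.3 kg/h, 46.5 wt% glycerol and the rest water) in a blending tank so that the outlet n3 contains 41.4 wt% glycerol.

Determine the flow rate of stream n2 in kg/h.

104.5 kg/h

Let n2 be the unknown flow. Total out = 385.3 + n2.
glycerol balance: 179.16 + 0.226·n2 = 0.414·(385.3 + n2)
(0.226 − 0.414)·n2 = 0.414×385.3 − 179.16 = -19.65
n2 = -19.65 / -0.188 = 104.52 kg/h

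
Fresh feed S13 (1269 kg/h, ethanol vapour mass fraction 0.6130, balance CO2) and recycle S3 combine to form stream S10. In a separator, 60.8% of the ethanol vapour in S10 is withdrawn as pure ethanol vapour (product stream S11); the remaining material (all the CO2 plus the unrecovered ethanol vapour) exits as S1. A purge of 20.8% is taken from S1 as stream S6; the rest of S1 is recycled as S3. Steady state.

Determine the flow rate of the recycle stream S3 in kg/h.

CO2 enters only via S13 and leaves only via the purge: 1269×0.387 = 0.208×(CO2 in S1), and the separator passes all CO2, so CO2 in S10 = CO2 in S1 = 2361.1 kg/h.
ethanol vapour in S10: m_A = 1269×0.613 + (1−0.208)·(1−0.608)·m_A, so m_A = 777.9/0.6895 = 1128.1 kg/h.
S1 = (1−0.608)×1128.1 + 2361.1 = 2803.3 kg/h.
Recycle S3 = (1−0.208)×2803.3 = 2220.2 kg/h.

2220 kg/h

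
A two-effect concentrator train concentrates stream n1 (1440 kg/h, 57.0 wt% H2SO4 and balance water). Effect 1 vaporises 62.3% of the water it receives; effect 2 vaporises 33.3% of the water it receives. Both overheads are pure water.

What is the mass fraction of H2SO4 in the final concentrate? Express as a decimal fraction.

water in feed = 1440×0.430 = 619.2 kg/h.
After stage 1: water left = (1−0.623)×619.2 = 233.44; stream total = 1054.2 kg/h.
After stage 2: water left = (1−0.333)×233.44 = 155.7; final concentrate = 976.5 kg/h.
H2SO4 fraction = 820.8/976.5 = 0.841.

0.841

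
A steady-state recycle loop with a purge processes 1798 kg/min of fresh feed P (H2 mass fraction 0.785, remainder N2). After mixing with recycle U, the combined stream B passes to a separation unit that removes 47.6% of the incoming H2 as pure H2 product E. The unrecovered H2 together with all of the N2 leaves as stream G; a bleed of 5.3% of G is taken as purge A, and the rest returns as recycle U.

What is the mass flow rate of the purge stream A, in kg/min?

N2 enters only via P and leaves only via the purge: 1798×0.215 = 0.053×(N2 in G), and the separation unit passes all N2, so N2 in B = N2 in G = 7293.8 kg/min.
H2 in B: m_A = 1798×0.785 + (1−0.053)·(1−0.476)·m_A, so m_A = 1411.4/0.5038 = 2801.7 kg/min.
G = (1−0.476)×2801.7 + 7293.8 = 8761.9 kg/min.
Purge A = 0.053×8761.9 = 464.38 kg/min.

464.4 kg/min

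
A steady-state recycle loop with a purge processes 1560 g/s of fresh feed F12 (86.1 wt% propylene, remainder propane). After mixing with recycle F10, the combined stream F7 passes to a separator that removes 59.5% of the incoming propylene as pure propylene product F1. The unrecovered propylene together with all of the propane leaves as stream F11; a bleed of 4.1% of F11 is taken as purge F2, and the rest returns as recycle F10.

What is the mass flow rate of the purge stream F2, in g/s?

253.3 g/s

propane enters only via F12 and leaves only via the purge: 1560×0.139 = 0.041×(propane in F11), and the separator passes all propane, so propane in F7 = propane in F11 = 5288.8 g/s.
propylene in F7: m_A = 1560×0.861 + (1−0.041)·(1−0.595)·m_A, so m_A = 1343.2/0.6116 = 2196.1 g/s.
F11 = (1−0.595)×2196.1 + 5288.8 = 6178.2 g/s.
Purge F2 = 0.041×6178.2 = 253.31 g/s.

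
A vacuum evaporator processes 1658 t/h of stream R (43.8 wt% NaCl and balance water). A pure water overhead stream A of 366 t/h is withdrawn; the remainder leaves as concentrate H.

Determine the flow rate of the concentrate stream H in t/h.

1292 t/h

Concentrate = 1658 − 366 = 1292 t/h.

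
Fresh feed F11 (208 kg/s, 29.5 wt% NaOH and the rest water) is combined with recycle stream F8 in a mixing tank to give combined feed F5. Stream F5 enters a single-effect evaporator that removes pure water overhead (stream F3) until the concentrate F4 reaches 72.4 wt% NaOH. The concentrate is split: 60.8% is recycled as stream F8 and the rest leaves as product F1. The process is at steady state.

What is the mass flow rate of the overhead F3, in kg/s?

123.2 kg/s

Overall NaOH balance (none leaves overhead): NaOH in fresh feed = NaOH in product, i.e. 208×0.295 = (1−0.608)·F4·0.724.
F4 = 61.36/(0.724×0.392) = 216.2 kg/s.
Recycle F8 = 0.608×216.2 = 131.45 kg/s.
Combined feed F5 = 208 + 131.45 = 339.45 kg/s.
Overhead F3 = F5 − F4 = 339.45 − 216.2 = 123.25 kg/s.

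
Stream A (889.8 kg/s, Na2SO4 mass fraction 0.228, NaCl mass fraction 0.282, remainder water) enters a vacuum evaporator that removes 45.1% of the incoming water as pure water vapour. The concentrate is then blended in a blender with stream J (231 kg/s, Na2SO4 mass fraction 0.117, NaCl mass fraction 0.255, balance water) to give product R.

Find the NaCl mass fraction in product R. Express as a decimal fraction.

Vapour removed = 0.451×0.490×889.8 = 196.64 kg/s; concentrate = 693.16 kg/s.
NaCl reaching the mixer = 250.92 (from concentrate) + 231×0.255 = 309.83 kg/s.
Product flow = 693.16 + 231 = 924.16 kg/s; NaCl fraction = 0.335.

0.335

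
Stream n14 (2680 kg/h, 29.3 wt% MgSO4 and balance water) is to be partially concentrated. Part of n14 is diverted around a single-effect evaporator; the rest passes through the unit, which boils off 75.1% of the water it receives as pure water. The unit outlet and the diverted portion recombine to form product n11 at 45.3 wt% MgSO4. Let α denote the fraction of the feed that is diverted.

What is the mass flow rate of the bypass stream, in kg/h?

897.2 kg/h

All 2680×0.293 = 785.24 kg/h of MgSO4 reaches n11, so n11 = 785.24/0.453 = 1733.4 kg/h and vapour = 946.58 kg/h.
The evaporator receives (1−α)·2680 of feed at 0.707 water and removes 0.751 of that water:
0.751×0.707×(1−α)×2680 = 946.58
(1−α) = 946.58/1423 = 0.6652;  α = 0.3348.
Bypass flow = 0.3348×2680 = 897.22 kg/h.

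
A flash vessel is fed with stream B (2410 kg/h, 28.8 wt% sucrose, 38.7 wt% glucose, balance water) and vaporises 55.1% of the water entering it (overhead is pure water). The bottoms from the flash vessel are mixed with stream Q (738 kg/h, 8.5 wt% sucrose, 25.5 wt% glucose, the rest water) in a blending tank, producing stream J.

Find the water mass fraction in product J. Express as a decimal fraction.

Vapour removed = 0.551×0.325×2410 = 431.57 kg/h; concentrate = 1978.4 kg/h.
water reaching the mixer = 351.68 (from concentrate) + 738×0.660 = 838.76 kg/h.
Product flow = 1978.4 + 738 = 2716.4 kg/h; water fraction = 0.309.

0.309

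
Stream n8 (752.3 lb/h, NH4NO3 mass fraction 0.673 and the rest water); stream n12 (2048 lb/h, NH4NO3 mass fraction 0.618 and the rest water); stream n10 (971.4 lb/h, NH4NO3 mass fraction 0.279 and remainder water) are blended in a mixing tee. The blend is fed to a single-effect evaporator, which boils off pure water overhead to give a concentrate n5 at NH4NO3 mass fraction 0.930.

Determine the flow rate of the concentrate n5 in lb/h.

NH4NO3 entering = 752.3×0.673 + 2048×0.618 + 971.4×0.279 = 2043 lb/h.
All NH4NO3 reports to n5, so n5 = 2043/0.930 = 2196.8 lb/h.

2197 lb/h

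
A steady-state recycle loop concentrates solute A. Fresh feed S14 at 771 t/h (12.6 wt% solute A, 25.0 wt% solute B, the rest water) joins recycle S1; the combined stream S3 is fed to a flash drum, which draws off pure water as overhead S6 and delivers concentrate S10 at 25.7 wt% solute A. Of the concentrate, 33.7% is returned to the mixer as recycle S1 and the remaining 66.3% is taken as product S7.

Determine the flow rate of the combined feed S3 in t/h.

Overall solute A balance (none leaves overhead): solute A in fresh feed = solute A in product, i.e. 771×0.126 = (1−0.337)·S10·0.257.
S10 = 97.146/(0.257×0.663) = 570.14 t/h.
Recycle S1 = 0.337×570.14 = 192.14 t/h.
Combined feed S3 = 771 + 192.14 = 963.14 t/h.

963.1 t/h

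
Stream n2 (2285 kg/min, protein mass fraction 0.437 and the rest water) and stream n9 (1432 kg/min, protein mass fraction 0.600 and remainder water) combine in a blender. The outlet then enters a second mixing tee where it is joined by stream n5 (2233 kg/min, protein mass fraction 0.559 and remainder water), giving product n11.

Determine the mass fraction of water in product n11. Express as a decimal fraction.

Overall, product flow = 5950 kg/min.
water in = 2285×0.563 + 1432×0.400 + 2233×0.441 = 2844 kg/min.
water fraction in n11 = 0.478.

0.478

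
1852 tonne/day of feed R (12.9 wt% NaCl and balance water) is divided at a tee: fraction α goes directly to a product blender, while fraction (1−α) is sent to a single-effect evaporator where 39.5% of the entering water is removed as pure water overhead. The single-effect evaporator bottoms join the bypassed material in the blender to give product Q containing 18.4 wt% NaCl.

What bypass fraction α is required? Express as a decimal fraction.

All 1852×0.129 = 238.91 tonne/day of NaCl reaches Q, so Q = 238.91/0.184 = 1298.4 tonne/day and vapour = 553.59 tonne/day.
The evaporator receives (1−α)·1852 of feed at 0.871 water and removes 0.395 of that water:
0.395×0.871×(1−α)×1852 = 553.59
(1−α) = 553.59/637.17 = 0.8688;  α = 0.1312.

0.131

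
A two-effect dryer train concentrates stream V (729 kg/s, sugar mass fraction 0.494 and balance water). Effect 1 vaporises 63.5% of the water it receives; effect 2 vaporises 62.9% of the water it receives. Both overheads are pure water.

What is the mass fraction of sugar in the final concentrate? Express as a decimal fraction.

water in feed = 729×0.506 = 368.87 kg/s.
After stage 1: water left = (1−0.635)×368.87 = 134.64; stream total = 494.77 kg/s.
After stage 2: water left = (1−0.629)×134.64 = 49.951; final concentrate = 410.08 kg/s.
sugar fraction = 360.13/410.08 = 0.878.

0.878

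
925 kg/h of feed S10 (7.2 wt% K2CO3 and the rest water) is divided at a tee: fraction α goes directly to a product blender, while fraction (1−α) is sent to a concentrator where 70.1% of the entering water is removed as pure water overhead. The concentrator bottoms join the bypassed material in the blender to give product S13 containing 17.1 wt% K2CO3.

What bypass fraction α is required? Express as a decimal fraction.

All 925×0.072 = 66.6 kg/h of K2CO3 reaches S13, so S13 = 66.6/0.171 = 389.47 kg/h and vapour = 535.53 kg/h.
The evaporator receives (1−α)·925 of feed at 0.928 water and removes 0.701 of that water:
0.701×0.928×(1−α)×925 = 535.53
(1−α) = 535.53/601.74 = 0.8900;  α = 0.1100.

0.110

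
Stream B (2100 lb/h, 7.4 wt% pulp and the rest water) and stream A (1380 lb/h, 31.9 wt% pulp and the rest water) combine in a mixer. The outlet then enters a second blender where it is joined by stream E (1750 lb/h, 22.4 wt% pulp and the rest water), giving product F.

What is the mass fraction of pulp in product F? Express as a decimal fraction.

0.1888

Overall, product flow = 5230 lb/h.
pulp in = 2100×0.074 + 1380×0.319 + 1750×0.224 = 987.62 lb/h.
pulp fraction in F = 0.1888.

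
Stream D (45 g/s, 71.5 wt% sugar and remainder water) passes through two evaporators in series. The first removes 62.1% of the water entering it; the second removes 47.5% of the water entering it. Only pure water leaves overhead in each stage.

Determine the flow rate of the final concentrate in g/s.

water in feed = 45×0.285 = 12.825 g/s.
After stage 1: water left = (1−0.621)×12.825 = 4.8607; stream total = 37.036 g/s.
After stage 2: water left = (1−0.475)×4.8607 = 2.5519; final concentrate = 34.727 g/s.

34.73 g/s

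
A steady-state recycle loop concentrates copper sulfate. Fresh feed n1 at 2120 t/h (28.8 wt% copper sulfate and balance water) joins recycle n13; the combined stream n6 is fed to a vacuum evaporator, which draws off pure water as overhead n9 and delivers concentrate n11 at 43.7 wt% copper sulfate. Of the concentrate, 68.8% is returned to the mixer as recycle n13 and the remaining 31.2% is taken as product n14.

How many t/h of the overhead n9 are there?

Overall copper sulfate balance (none leaves overhead): copper sulfate in fresh feed = copper sulfate in product, i.e. 2120×0.288 = (1−0.688)·n11·0.437.
n11 = 610.56/(0.437×0.312) = 4478.1 t/h.
Recycle n13 = 0.688×4478.1 = 3080.9 t/h.
Combined feed n6 = 2120 + 3080.9 = 5200.9 t/h.
Overhead n9 = n6 − n11 = 5200.9 − 4478.1 = 722.84 t/h.

722.8 t/h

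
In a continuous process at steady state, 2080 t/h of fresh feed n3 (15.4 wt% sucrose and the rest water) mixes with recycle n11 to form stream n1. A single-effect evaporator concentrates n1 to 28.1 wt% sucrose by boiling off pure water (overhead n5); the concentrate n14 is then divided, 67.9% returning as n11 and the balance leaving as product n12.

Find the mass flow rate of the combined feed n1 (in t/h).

Overall sucrose balance (none leaves overhead): sucrose in fresh feed = sucrose in product, i.e. 2080×0.154 = (1−0.679)·n14·0.281.
n14 = 320.32/(0.281×0.321) = 3551.2 t/h.
Recycle n11 = 0.679×3551.2 = 2411.3 t/h.
Combined feed n1 = 2080 + 2411.3 = 4491.3 t/h.

4491 t/h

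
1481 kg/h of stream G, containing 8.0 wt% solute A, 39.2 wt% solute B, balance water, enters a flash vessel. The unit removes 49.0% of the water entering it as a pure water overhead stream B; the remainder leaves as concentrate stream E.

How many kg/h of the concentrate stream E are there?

water entering = 1481×0.528 = 781.97 kg/h; overhead removed = 0.490×781.97 = 383.16 kg/h.
Concentrate = 1481 − 383.16 = 1097.8 kg/h.

1098 kg/h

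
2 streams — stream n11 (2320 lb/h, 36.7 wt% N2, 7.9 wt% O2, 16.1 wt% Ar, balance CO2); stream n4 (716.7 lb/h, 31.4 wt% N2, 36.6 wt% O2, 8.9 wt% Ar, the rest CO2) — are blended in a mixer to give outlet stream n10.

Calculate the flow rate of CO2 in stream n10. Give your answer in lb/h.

CO2 out = CO2 in = 2320×0.393 + 716.7×0.231 = 1077.3 lb/h.

1077 lb/h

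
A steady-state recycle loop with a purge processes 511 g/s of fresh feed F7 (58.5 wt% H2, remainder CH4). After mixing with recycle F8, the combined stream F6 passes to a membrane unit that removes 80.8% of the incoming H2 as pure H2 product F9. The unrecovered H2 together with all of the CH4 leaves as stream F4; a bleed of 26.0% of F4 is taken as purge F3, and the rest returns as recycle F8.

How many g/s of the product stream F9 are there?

H2 in F6: m_A = 511×0.585 + (1−0.260)·(1−0.808)·m_A, so m_A = 298.94/0.8579 = 348.44 g/s.
Product F9 = 0.808×348.44 = 281.54 g/s.

281.5 g/s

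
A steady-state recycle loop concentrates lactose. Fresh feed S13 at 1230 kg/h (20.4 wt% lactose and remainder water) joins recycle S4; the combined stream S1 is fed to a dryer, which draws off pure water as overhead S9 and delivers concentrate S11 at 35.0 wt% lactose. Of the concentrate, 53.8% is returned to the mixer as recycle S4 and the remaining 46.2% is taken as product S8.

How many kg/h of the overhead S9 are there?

513.1 kg/h

Overall lactose balance (none leaves overhead): lactose in fresh feed = lactose in product, i.e. 1230×0.204 = (1−0.538)·S11·0.350.
S11 = 250.92/(0.350×0.462) = 1551.8 kg/h.
Recycle S4 = 0.538×1551.8 = 834.85 kg/h.
Combined feed S1 = 1230 + 834.85 = 2064.8 kg/h.
Overhead S9 = S1 − S11 = 2064.8 − 1551.8 = 513.09 kg/h.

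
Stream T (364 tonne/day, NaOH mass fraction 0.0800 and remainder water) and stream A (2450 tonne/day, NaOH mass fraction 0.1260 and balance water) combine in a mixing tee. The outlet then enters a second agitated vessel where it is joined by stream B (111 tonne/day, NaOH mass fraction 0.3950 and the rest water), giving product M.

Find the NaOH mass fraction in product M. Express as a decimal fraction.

Overall, product flow = 2925 tonne/day.
NaOH in = 364×0.080 + 2450×0.126 + 111×0.395 = 381.66 tonne/day.
NaOH fraction in M = 0.1305.

0.1305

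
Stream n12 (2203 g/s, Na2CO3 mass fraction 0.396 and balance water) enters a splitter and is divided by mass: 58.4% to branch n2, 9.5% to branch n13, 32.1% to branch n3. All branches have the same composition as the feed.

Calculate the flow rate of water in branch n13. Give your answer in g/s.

Branch n13 total = 0.095×2203 = 209.28 g/s.
water in n13 = 0.604×209.28 = 126.41 g/s.

126.4 g/s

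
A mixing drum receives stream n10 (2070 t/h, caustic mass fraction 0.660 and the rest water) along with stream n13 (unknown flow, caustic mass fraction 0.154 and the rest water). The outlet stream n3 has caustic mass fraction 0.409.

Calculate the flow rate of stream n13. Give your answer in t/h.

2038 t/h

Let n13 be the unknown flow. Total out = 2070 + n13.
caustic balance: 1366.2 + 0.154·n13 = 0.409·(2070 + n13)
(0.154 − 0.409)·n13 = 0.409×2070 − 1366.2 = -519.57
n13 = -519.57 / -0.255 = 2037.5 t/h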